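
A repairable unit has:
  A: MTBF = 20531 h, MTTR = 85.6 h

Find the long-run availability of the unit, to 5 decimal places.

A(A) = MTBF/(MTBF+MTTR) = 20531/(20531+85.6) = 0.99585

0.99585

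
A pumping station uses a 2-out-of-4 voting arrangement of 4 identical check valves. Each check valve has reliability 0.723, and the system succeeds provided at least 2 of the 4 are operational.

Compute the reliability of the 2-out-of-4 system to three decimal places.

R = Σ_{i=2}^{4} C(4,i) p^i (1−p)^{4−i} with p = 0.723
C(4,2)·0.723^2·0.277^2 = 0.24065
C(4,3)·0.723^3·0.277^1 = 0.41875
C(4,4)·0.723^4·0.277^0 = 0.27325
Sum = 0.933

0.933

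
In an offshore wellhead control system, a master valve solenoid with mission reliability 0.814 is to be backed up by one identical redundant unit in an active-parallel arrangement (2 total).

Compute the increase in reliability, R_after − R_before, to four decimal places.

0.1514

R_before = 0.814
R_after = 1 − (1 − 0.814)^2 = 0.9654
ΔR = 0.9654 − 0.814 = 0.1514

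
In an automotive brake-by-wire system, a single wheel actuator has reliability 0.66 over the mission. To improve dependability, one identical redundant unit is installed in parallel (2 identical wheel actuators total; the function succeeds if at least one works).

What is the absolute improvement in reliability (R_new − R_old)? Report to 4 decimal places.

0.2244

R_before = 0.66
R_after = 1 − (1 − 0.66)^2 = 0.8844
ΔR = 0.8844 − 0.66 = 0.2244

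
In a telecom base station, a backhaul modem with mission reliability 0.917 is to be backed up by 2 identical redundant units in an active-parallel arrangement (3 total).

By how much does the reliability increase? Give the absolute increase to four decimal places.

R_before = 0.917
R_after = 1 − (1 − 0.917)^3 = 0.9994
ΔR = 0.9994 − 0.917 = 0.0824

0.0824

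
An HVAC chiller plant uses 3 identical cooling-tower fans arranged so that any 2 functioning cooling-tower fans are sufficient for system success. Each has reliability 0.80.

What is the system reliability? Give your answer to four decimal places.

0.8960

R = Σ_{i=2}^{3} C(3,i) p^i (1−p)^{3−i} with p = 0.80
C(3,2)·0.80^2·0.20^1 = 0.384000
C(3,3)·0.80^3·0.20^0 = 0.512000
Sum = 0.8960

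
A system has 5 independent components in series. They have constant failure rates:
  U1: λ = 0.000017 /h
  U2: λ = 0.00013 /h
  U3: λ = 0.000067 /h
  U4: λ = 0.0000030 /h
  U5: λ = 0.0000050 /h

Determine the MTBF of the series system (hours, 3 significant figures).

Series of exponential components: λ_sys = Σ λ_i
λ_sys = 0.000017 + 0.00013 + 0.000067 + 0.0000030 + 0.0000050 = 2.2200e-04 /h
MTBF = 1 / λ_sys = 4500 h

4500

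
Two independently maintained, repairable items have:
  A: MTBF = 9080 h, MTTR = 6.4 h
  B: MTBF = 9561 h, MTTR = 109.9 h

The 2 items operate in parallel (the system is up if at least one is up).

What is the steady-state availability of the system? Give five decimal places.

A(A) = MTBF/(MTBF+MTTR) = 9080/(9080+6.4) = 0.999296
A(B) = MTBF/(MTBF+MTTR) = 9561/(9561+109.9) = 0.988636
Parallel availability: 1 − (1 − 0.999296)(1 − 0.988636) = 0.99999

0.99999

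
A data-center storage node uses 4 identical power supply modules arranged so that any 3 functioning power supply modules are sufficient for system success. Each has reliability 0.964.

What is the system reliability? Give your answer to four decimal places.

R = Σ_{i=3}^{4} C(4,i) p^i (1−p)^{4−i} with p = 0.964
C(4,3)·0.964^3·0.036^1 = 0.129001
C(4,4)·0.964^4·0.036^0 = 0.863591
Sum = 0.9926

0.9926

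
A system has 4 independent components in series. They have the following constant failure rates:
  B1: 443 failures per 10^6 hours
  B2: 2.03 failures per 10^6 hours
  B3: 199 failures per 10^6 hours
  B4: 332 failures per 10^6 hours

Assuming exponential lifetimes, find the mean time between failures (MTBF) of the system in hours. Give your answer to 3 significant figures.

Series of exponential components: λ_sys = Σ λ_i
λ_sys = 0.000443 + 0.00000203 + 0.000199 + 0.000332 = 9.7603e-04 /h
MTBF = 1 / λ_sys = 1020 h

1020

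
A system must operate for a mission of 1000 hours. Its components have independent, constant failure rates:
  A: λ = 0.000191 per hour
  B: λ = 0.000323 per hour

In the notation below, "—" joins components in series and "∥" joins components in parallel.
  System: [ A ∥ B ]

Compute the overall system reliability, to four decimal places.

R(A) = exp(−0.000191 × 1000) = 0.826133
R(B) = exp(−0.000323 × 1000) = 0.723974
Parallel (A and B): 1 − (1 − 0.826133)(1 − 0.723974) = 0.9520

0.9520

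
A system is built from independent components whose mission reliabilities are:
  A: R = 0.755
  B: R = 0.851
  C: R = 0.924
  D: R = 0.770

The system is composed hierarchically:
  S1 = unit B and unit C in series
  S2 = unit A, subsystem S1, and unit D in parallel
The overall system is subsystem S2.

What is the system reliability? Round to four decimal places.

0.9880

Series (B and C): 0.851000 × 0.924000 = 0.786324
Parallel (A, [0.786324], and D): 1 − (1 − 0.755000)(1 − 0.786324)(1 − 0.770000) = 0.9880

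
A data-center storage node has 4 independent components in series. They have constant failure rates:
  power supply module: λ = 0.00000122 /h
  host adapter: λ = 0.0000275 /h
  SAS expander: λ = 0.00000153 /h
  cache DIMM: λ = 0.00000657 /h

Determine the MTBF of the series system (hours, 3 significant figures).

Series of exponential components: λ_sys = Σ λ_i
λ_sys = 0.00000122 + 0.0000275 + 0.00000153 + 0.00000657 = 3.6820e-05 /h
MTBF = 1 / λ_sys = 27200 h

27200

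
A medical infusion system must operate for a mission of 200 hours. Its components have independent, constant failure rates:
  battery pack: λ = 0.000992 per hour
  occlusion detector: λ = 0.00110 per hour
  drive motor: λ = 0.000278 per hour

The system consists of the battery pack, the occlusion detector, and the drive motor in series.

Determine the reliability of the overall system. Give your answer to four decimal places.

R(battery pack) = exp(−0.000992 × 200) = 0.820042
R(occlusion detector) = exp(−0.00110 × 200) = 0.802519
R(drive motor) = exp(−0.000278 × 200) = 0.945917
Series (battery pack, occlusion detector, and drive motor): 0.820042 × 0.802519 × 0.945917 = 0.6225

0.6225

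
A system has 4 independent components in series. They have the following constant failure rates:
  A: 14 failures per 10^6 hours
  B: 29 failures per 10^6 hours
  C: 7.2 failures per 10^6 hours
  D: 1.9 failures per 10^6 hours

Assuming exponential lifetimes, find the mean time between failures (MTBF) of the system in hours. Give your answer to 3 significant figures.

Series of exponential components: λ_sys = Σ λ_i
λ_sys = 0.000014 + 0.000029 + 0.0000072 + 0.0000019 = 5.2100e-05 /h
MTBF = 1 / λ_sys = 19200 h

19200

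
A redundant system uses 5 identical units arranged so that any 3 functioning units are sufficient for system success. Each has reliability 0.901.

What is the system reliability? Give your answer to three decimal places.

R = Σ_{i=3}^{5} C(5,i) p^i (1−p)^{5−i} with p = 0.901
C(5,3)·0.901^3·0.099^2 = 0.07169
C(5,4)·0.901^4·0.099^1 = 0.32622
C(5,5)·0.901^5·0.099^0 = 0.59378
Sum = 0.992

0.992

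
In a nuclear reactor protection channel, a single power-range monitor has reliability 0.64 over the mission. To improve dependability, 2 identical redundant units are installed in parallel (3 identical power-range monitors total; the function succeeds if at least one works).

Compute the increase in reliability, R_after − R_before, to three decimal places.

0.313

R_before = 0.64
R_after = 1 − (1 − 0.64)^3 = 0.953
ΔR = 0.953 − 0.64 = 0.313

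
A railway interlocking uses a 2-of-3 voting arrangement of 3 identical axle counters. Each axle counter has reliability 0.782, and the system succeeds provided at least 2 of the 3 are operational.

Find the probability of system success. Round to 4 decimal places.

0.8781

R = Σ_{i=2}^{3} C(3,i) p^i (1−p)^{3−i} with p = 0.782
C(3,2)·0.782^2·0.218^1 = 0.399937
C(3,3)·0.782^3·0.218^0 = 0.478212
Sum = 0.8781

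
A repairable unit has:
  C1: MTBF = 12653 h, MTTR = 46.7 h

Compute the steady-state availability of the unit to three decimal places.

A(C1) = MTBF/(MTBF+MTTR) = 12653/(12653+46.7) = 0.996

0.996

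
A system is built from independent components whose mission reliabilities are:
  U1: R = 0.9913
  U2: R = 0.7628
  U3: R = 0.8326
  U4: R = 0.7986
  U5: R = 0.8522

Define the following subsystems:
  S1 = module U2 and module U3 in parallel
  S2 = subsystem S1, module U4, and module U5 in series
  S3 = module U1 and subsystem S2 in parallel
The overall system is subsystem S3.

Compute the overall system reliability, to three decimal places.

0.997

Parallel (U2 and U3): 1 − (1 − 0.76280)(1 − 0.83260) = 0.96029
Series ([0.96029], U4, and U5): 0.96029 × 0.79860 × 0.85220 = 0.65354
Parallel (U1 and [0.65354]): 1 − (1 − 0.99130)(1 − 0.65354) = 0.997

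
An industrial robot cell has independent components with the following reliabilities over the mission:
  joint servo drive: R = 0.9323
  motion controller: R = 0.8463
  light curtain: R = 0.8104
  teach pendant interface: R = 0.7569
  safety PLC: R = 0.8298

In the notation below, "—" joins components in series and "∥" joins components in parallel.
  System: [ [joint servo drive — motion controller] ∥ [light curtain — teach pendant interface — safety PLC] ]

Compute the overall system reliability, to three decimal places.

Series (joint servo drive and motion controller): 0.93230 × 0.84630 = 0.78901
Series (light curtain, teach pendant interface, and safety PLC): 0.81040 × 0.75690 × 0.82980 = 0.50899
Parallel ([0.78901] and [0.50899]): 1 − (1 − 0.78901)(1 − 0.50899) = 0.896

0.896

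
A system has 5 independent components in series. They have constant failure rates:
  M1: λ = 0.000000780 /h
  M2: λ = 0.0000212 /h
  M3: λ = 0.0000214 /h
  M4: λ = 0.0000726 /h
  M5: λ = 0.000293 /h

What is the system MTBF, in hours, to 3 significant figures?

2450

Series of exponential components: λ_sys = Σ λ_i
λ_sys = 0.000000780 + 0.0000212 + 0.0000214 + 0.0000726 + 0.000293 = 4.0898e-04 /h
MTBF = 1 / λ_sys = 2450 h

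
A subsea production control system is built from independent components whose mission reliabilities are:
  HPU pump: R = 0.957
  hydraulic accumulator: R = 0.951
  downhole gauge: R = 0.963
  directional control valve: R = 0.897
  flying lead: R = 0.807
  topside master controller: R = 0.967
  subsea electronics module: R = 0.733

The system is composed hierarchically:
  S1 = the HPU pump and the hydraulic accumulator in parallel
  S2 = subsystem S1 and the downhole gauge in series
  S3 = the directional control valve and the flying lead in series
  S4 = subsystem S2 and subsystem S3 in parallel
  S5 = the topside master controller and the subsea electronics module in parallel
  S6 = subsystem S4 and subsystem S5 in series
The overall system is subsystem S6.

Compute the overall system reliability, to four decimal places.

Parallel (HPU pump and hydraulic accumulator): 1 − (1 − 0.957000)(1 − 0.951000) = 0.997893
Series ([0.997893] and downhole gauge): 0.997893 × 0.963000 = 0.960971
Series (directional control valve and flying lead): 0.897000 × 0.807000 = 0.723879
Parallel ([0.960971] and [0.723879]): 1 − (1 − 0.960971)(1 − 0.723879) = 0.989223
Parallel (topside master controller and subsea electronics module): 1 − (1 − 0.967000)(1 − 0.733000) = 0.991189
Series ([0.989223] and [0.991189]): 0.989223 × 0.991189 = 0.9805

0.9805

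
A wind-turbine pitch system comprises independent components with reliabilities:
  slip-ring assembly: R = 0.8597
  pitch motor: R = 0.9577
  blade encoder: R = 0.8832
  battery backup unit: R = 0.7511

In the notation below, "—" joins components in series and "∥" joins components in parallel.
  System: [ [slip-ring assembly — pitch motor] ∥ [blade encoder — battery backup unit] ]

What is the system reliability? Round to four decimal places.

Series (slip-ring assembly and pitch motor): 0.859700 × 0.957700 = 0.823335
Series (blade encoder and battery backup unit): 0.883200 × 0.751100 = 0.663372
Parallel ([0.823335] and [0.663372]): 1 − (1 − 0.823335)(1 − 0.663372) = 0.9405

0.9405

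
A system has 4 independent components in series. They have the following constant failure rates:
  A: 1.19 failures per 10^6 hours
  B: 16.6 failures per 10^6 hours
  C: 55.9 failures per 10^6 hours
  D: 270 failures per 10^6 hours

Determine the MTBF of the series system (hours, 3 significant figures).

2910

Series of exponential components: λ_sys = Σ λ_i
λ_sys = 0.00000119 + 0.0000166 + 0.0000559 + 0.000270 = 3.4369e-04 /h
MTBF = 1 / λ_sys = 2910 h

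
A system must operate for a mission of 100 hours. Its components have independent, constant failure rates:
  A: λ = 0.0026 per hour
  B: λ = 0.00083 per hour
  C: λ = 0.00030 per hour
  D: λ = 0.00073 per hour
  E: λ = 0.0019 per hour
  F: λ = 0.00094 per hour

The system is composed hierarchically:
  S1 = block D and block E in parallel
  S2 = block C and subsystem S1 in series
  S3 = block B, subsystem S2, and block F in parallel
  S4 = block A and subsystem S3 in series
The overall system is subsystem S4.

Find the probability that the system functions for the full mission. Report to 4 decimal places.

0.7708

R(A) = exp(−0.0026 × 100) = 0.771052
R(B) = exp(−0.00083 × 100) = 0.920351
R(C) = exp(−0.00030 × 100) = 0.970446
R(D) = exp(−0.00073 × 100) = 0.929601
R(E) = exp(−0.0019 × 100) = 0.826959
R(F) = exp(−0.00094 × 100) = 0.910283
Parallel (D and E): 1 − (1 − 0.929601)(1 − 0.826959) = 0.987818
Series (C and [0.987818]): 0.970446 × 0.987818 = 0.958624
Parallel (B, [0.958624], and F): 1 − (1 − 0.920351)(1 − 0.958624)(1 − 0.910283) = 0.999704
Series (A and [0.999704]): 0.771052 × 0.999704 = 0.7708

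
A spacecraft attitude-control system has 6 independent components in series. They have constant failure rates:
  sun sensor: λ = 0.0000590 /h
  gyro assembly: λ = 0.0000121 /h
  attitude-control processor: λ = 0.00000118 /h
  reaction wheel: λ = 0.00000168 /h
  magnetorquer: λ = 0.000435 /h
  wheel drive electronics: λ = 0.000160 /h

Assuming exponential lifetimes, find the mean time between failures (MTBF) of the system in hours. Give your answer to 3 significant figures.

Series of exponential components: λ_sys = Σ λ_i
λ_sys = 0.0000590 + 0.0000121 + 0.00000118 + 0.00000168 + 0.000435 + 0.000160 = 6.6896e-04 /h
MTBF = 1 / λ_sys = 1490 h

1490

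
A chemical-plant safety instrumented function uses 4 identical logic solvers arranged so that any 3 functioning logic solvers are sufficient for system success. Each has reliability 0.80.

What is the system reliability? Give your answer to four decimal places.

0.8192

R = Σ_{i=3}^{4} C(4,i) p^i (1−p)^{4−i} with p = 0.80
C(4,3)·0.80^3·0.20^1 = 0.409600
C(4,4)·0.80^4·0.20^0 = 0.409600
Sum = 0.8192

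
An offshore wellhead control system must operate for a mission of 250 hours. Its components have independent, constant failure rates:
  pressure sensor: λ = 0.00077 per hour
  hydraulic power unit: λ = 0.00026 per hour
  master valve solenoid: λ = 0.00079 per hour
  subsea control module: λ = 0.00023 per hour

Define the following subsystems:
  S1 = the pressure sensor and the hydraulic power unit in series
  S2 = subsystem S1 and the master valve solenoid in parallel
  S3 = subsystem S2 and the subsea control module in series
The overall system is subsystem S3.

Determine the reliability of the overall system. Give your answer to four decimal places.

R(pressure sensor) = exp(−0.00077 × 250) = 0.824894
R(hydraulic power unit) = exp(−0.00026 × 250) = 0.937067
R(master valve solenoid) = exp(−0.00079 × 250) = 0.820780
R(subsea control module) = exp(−0.00023 × 250) = 0.944122
Series (pressure sensor and hydraulic power unit): 0.824894 × 0.937067 = 0.772981
Parallel ([0.772981] and master valve solenoid): 1 − (1 − 0.772981)(1 − 0.820780) = 0.959314
Series ([0.959314] and subsea control module): 0.959314 × 0.944122 = 0.9057

0.9057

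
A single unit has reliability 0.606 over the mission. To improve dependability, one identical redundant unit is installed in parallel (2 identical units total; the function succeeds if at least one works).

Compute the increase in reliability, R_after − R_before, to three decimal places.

0.239

R_before = 0.606
R_after = 1 − (1 − 0.606)^2 = 0.845
ΔR = 0.845 − 0.606 = 0.239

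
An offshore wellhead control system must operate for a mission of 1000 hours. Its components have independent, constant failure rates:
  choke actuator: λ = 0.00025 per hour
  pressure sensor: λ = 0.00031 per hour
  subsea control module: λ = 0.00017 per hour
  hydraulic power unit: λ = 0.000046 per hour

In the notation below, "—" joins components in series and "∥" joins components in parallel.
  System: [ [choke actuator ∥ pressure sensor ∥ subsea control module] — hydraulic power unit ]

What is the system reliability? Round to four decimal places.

0.9462

R(choke actuator) = exp(−0.00025 × 1000) = 0.778801
R(pressure sensor) = exp(−0.00031 × 1000) = 0.733447
R(subsea control module) = exp(−0.00017 × 1000) = 0.843665
R(hydraulic power unit) = exp(−0.000046 × 1000) = 0.955042
Parallel (choke actuator, pressure sensor, and subsea control module): 1 − (1 − 0.778801)(1 − 0.733447)(1 − 0.843665) = 0.990782
Series ([0.990782] and hydraulic power unit): 0.990782 × 0.955042 = 0.9462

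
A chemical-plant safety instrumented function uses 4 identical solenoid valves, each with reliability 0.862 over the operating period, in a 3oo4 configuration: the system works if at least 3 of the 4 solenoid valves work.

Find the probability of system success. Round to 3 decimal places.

0.906

R = Σ_{i=3}^{4} C(4,i) p^i (1−p)^{4−i} with p = 0.862
C(4,3)·0.862^3·0.138^1 = 0.35356
C(4,4)·0.862^4·0.138^0 = 0.55211
Sum = 0.906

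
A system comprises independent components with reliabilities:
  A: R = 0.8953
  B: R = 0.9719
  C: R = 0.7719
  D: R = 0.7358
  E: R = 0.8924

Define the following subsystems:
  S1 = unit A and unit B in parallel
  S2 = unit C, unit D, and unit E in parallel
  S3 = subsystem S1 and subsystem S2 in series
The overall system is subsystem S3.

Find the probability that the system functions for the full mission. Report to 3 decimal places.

Parallel (A and B): 1 − (1 − 0.89530)(1 − 0.97190) = 0.99706
Parallel (C, D, and E): 1 − (1 − 0.77190)(1 − 0.73580)(1 − 0.89240) = 0.99352
Series ([0.99706] and [0.99352]): 0.99706 × 0.99352 = 0.991

0.991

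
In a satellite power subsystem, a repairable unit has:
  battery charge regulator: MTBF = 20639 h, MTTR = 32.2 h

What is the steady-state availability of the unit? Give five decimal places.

A(battery charge regulator) = MTBF/(MTBF+MTTR) = 20639/(20639+32.2) = 0.99844

0.99844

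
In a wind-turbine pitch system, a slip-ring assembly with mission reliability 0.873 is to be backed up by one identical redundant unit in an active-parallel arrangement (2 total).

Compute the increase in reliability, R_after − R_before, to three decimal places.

R_before = 0.873
R_after = 1 − (1 − 0.873)^2 = 0.984
ΔR = 0.984 − 0.873 = 0.111

0.111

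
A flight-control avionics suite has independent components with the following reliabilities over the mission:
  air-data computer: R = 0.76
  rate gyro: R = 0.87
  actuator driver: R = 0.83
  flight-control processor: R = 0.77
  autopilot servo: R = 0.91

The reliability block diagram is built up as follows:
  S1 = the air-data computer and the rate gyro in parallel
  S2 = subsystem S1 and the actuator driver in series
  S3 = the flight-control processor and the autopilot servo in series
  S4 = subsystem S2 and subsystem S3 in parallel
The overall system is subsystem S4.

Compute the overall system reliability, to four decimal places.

0.9414

Parallel (air-data computer and rate gyro): 1 − (1 − 0.760000)(1 − 0.870000) = 0.968800
Series ([0.968800] and actuator driver): 0.968800 × 0.830000 = 0.804104
Series (flight-control processor and autopilot servo): 0.770000 × 0.910000 = 0.700700
Parallel ([0.804104] and [0.700700]): 1 − (1 − 0.804104)(1 − 0.700700) = 0.9414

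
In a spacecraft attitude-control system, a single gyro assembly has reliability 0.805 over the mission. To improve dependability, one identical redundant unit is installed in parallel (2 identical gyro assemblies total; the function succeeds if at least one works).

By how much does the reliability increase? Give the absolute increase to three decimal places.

R_before = 0.805
R_after = 1 − (1 − 0.805)^2 = 0.962
ΔR = 0.962 − 0.805 = 0.157

0.157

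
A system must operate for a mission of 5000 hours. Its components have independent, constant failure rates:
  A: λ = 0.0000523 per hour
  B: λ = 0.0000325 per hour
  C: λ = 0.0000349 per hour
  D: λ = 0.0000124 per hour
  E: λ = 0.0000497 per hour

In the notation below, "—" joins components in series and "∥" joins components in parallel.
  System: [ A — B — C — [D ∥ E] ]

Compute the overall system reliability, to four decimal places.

0.5424

R(A) = exp(−0.0000523 × 5000) = 0.769896
R(B) = exp(−0.0000325 × 5000) = 0.850016
R(C) = exp(−0.0000349 × 5000) = 0.839877
R(D) = exp(−0.0000124 × 5000) = 0.939883
R(E) = exp(−0.0000497 × 5000) = 0.779970
Parallel (D and E): 1 − (1 − 0.939883)(1 − 0.779970) = 0.986772
Series (A, B, C, and [0.986772]): 0.769896 × 0.850016 × 0.839877 × 0.986772 = 0.5424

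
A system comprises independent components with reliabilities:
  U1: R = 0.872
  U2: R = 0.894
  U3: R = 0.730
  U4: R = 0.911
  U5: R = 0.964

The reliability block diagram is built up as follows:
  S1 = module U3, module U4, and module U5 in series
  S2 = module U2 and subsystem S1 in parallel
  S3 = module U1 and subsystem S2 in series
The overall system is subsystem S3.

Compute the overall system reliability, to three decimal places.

0.839

Series (U3, U4, and U5): 0.73000 × 0.91100 × 0.96400 = 0.64109
Parallel (U2 and [0.64109]): 1 − (1 − 0.89400)(1 − 0.64109) = 0.96196
Series (U1 and [0.96196]): 0.87200 × 0.96196 = 0.839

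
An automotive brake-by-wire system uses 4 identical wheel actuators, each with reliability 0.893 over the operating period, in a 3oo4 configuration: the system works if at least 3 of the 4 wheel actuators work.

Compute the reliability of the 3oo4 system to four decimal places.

R = Σ_{i=3}^{4} C(4,i) p^i (1−p)^{4−i} with p = 0.893
C(4,3)·0.893^3·0.107^1 = 0.304788
C(4,4)·0.893^4·0.107^0 = 0.635925
Sum = 0.9407

0.9407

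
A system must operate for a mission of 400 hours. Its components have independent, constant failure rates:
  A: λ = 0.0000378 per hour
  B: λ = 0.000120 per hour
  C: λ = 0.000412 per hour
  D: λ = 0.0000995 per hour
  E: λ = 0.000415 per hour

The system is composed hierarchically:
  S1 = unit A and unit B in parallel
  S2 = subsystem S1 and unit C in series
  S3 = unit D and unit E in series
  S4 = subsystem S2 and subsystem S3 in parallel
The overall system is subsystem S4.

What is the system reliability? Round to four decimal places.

R(A) = exp(−0.0000378 × 400) = 0.984994
R(B) = exp(−0.000120 × 400) = 0.953134
R(C) = exp(−0.000412 × 400) = 0.848063
R(D) = exp(−0.0000995 × 400) = 0.960982
R(E) = exp(−0.000415 × 400) = 0.847046
Parallel (A and B): 1 − (1 − 0.984994)(1 − 0.953134) = 0.999297
Series ([0.999297] and C): 0.999297 × 0.848063 = 0.847467
Series (D and E): 0.960982 × 0.847046 = 0.813996
Parallel ([0.847467] and [0.813996]): 1 − (1 − 0.847467)(1 − 0.813996) = 0.9716

0.9716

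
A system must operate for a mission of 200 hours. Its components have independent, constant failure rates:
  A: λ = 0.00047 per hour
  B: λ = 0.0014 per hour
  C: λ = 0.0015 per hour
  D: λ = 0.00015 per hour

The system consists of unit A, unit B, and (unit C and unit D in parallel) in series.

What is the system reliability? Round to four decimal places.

0.6827

R(A) = exp(−0.00047 × 200) = 0.910283
R(B) = exp(−0.0014 × 200) = 0.755784
R(C) = exp(−0.0015 × 200) = 0.740818
R(D) = exp(−0.00015 × 200) = 0.970446
Parallel (C and D): 1 − (1 − 0.740818)(1 − 0.970446) = 0.992340
Series (A, B, and [0.992340]): 0.910283 × 0.755784 × 0.992340 = 0.6827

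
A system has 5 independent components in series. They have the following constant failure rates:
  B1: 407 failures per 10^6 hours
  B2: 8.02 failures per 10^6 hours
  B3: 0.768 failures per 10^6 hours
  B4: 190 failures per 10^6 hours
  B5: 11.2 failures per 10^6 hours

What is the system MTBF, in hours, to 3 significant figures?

1620

Series of exponential components: λ_sys = Σ λ_i
λ_sys = 0.000407 + 0.00000802 + 0.000000768 + 0.000190 + 0.0000112 = 6.1699e-04 /h
MTBF = 1 / λ_sys = 1620 h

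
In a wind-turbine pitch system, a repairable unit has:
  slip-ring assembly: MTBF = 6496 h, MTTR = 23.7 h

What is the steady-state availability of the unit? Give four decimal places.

A(slip-ring assembly) = MTBF/(MTBF+MTTR) = 6496/(6496+23.7) = 0.9964

0.9964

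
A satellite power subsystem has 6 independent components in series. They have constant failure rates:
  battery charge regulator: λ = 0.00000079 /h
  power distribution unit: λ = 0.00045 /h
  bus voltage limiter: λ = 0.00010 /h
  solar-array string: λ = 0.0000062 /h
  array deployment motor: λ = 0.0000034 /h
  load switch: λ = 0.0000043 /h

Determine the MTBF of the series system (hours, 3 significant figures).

Series of exponential components: λ_sys = Σ λ_i
λ_sys = 0.00000079 + 0.00045 + 0.00010 + 0.0000062 + 0.0000034 + 0.0000043 = 5.6469e-04 /h
MTBF = 1 / λ_sys = 1770 h

1770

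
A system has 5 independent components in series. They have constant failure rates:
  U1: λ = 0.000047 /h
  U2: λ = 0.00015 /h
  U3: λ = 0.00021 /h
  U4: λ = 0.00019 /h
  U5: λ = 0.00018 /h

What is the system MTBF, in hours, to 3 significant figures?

1290

Series of exponential components: λ_sys = Σ λ_i
λ_sys = 0.000047 + 0.00015 + 0.00021 + 0.00019 + 0.00018 = 7.7700e-04 /h
MTBF = 1 / λ_sys = 1290 h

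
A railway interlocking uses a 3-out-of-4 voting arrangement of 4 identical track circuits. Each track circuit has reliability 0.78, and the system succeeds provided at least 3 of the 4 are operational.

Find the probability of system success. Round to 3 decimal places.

R = Σ_{i=3}^{4} C(4,i) p^i (1−p)^{4−i} with p = 0.78
C(4,3)·0.78^3·0.22^1 = 0.41761
C(4,4)·0.78^4·0.22^0 = 0.37015
Sum = 0.788

0.788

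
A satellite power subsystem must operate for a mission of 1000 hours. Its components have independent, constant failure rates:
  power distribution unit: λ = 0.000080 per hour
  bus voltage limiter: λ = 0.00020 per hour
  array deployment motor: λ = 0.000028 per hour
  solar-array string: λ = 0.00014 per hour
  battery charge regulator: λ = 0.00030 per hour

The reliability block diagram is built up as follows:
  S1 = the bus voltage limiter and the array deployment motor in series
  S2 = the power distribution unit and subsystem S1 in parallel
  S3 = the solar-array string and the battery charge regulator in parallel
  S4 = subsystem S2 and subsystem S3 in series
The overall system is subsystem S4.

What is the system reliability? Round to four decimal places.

0.9510

R(power distribution unit) = exp(−0.000080 × 1000) = 0.923116
R(bus voltage limiter) = exp(−0.00020 × 1000) = 0.818731
R(array deployment motor) = exp(−0.000028 × 1000) = 0.972388
R(solar-array string) = exp(−0.00014 × 1000) = 0.869358
R(battery charge regulator) = exp(−0.00030 × 1000) = 0.740818
Series (bus voltage limiter and array deployment motor): 0.818731 × 0.972388 = 0.796124
Parallel (power distribution unit and [0.796124]): 1 − (1 − 0.923116)(1 − 0.796124) = 0.984325
Parallel (solar-array string and battery charge regulator): 1 − (1 − 0.869358)(1 − 0.740818) = 0.966140
Series ([0.984325] and [0.966140]): 0.984325 × 0.966140 = 0.9510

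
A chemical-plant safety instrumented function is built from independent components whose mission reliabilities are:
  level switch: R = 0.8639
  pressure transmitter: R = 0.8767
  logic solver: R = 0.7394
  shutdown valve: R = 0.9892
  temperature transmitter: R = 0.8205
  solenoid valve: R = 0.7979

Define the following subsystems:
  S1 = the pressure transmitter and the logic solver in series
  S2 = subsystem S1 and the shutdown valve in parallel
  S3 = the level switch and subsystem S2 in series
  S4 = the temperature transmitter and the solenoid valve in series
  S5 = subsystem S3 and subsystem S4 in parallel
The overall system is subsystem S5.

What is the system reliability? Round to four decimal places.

0.9519

Series (pressure transmitter and logic solver): 0.876700 × 0.739400 = 0.648232
Parallel ([0.648232] and shutdown valve): 1 − (1 − 0.648232)(1 − 0.989200) = 0.996201
Series (level switch and [0.996201]): 0.863900 × 0.996201 = 0.860618
Series (temperature transmitter and solenoid valve): 0.820500 × 0.797900 = 0.654677
Parallel ([0.860618] and [0.654677]): 1 − (1 − 0.860618)(1 − 0.654677) = 0.9519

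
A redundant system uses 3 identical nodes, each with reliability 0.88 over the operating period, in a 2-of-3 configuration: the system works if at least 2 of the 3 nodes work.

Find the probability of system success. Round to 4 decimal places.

R = Σ_{i=2}^{3} C(3,i) p^i (1−p)^{3−i} with p = 0.88
C(3,2)·0.88^2·0.12^1 = 0.278784
C(3,3)·0.88^3·0.12^0 = 0.681472
Sum = 0.9603

0.9603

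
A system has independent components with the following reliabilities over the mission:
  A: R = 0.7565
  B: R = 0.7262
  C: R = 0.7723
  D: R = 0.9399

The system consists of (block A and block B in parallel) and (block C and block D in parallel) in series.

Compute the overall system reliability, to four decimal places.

Parallel (A and B): 1 − (1 − 0.756500)(1 − 0.726200) = 0.933330
Parallel (C and D): 1 − (1 − 0.772300)(1 − 0.939900) = 0.986315
Series ([0.933330] and [0.986315]): 0.933330 × 0.986315 = 0.9206

0.9206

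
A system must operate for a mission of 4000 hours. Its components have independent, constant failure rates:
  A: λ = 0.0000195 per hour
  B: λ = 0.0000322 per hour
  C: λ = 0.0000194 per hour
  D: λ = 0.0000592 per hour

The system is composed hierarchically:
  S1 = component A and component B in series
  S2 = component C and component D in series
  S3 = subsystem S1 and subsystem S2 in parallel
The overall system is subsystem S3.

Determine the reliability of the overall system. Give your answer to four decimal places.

R(A) = exp(−0.0000195 × 4000) = 0.924964
R(B) = exp(−0.0000322 × 4000) = 0.879150
R(C) = exp(−0.0000194 × 4000) = 0.925334
R(D) = exp(−0.0000592 × 4000) = 0.789149
Series (A and B): 0.924964 × 0.879150 = 0.813182
Series (C and D): 0.925334 × 0.789149 = 0.730226
Parallel ([0.813182] and [0.730226]): 1 − (1 − 0.813182)(1 − 0.730226) = 0.9496

0.9496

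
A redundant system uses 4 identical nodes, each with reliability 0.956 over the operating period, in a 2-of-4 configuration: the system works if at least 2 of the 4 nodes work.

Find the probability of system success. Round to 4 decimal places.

0.9997

R = Σ_{i=2}^{4} C(4,i) p^i (1−p)^{4−i} with p = 0.956
C(4,2)·0.956^2·0.044^2 = 0.010616
C(4,3)·0.956^3·0.044^1 = 0.153775
C(4,4)·0.956^4·0.044^0 = 0.835279
Sum = 0.9997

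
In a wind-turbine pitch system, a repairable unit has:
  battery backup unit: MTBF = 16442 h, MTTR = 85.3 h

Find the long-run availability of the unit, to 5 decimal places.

0.99484

A(battery backup unit) = MTBF/(MTBF+MTTR) = 16442/(16442+85.3) = 0.99484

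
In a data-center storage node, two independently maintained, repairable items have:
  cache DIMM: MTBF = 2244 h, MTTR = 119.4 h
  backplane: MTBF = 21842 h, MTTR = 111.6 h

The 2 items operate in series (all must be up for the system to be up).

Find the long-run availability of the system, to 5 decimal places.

A(cache DIMM) = MTBF/(MTBF+MTTR) = 2244/(2244+119.4) = 0.949480
A(backplane) = MTBF/(MTBF+MTTR) = 21842/(21842+111.6) = 0.994917
Series availability: 0.949480 × 0.994917 = 0.94465

0.94465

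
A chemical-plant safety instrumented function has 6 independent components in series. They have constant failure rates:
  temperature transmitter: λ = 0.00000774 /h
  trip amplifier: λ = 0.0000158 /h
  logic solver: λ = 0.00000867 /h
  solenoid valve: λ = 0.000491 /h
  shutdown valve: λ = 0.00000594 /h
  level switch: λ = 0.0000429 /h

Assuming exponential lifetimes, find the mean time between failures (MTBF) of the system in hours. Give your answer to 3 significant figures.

Series of exponential components: λ_sys = Σ λ_i
λ_sys = 0.00000774 + 0.0000158 + 0.00000867 + 0.000491 + 0.00000594 + 0.0000429 = 5.7205e-04 /h
MTBF = 1 / λ_sys = 1750 h

1750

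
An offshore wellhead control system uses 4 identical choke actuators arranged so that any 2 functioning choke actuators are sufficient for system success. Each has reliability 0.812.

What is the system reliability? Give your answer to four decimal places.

0.9772

R = Σ_{i=2}^{4} C(4,i) p^i (1−p)^{4−i} with p = 0.812
C(4,2)·0.812^2·0.188^2 = 0.139823
C(4,3)·0.812^3·0.188^1 = 0.402611
C(4,4)·0.812^4·0.188^0 = 0.434735
Sum = 0.9772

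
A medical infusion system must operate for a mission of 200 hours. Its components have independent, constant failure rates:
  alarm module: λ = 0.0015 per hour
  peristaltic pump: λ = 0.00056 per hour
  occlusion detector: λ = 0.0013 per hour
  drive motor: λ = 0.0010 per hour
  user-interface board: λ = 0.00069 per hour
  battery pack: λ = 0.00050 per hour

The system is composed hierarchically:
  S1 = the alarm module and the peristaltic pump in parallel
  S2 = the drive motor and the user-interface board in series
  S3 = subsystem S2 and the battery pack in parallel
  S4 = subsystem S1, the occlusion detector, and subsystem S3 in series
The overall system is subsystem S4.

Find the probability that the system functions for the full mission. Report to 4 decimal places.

0.7294

R(alarm module) = exp(−0.0015 × 200) = 0.740818
R(peristaltic pump) = exp(−0.00056 × 200) = 0.894044
R(occlusion detector) = exp(−0.0013 × 200) = 0.771052
R(drive motor) = exp(−0.0010 × 200) = 0.818731
R(user-interface board) = exp(−0.00069 × 200) = 0.871099
R(battery pack) = exp(−0.00050 × 200) = 0.904837
Parallel (alarm module and peristaltic pump): 1 − (1 − 0.740818)(1 − 0.894044) = 0.972538
Series (drive motor and user-interface board): 0.818731 × 0.871099 = 0.713196
Parallel ([0.713196] and battery pack): 1 − (1 − 0.713196)(1 − 0.904837) = 0.972707
Series ([0.972538], occlusion detector, and [0.972707]): 0.972538 × 0.771052 × 0.972707 = 0.7294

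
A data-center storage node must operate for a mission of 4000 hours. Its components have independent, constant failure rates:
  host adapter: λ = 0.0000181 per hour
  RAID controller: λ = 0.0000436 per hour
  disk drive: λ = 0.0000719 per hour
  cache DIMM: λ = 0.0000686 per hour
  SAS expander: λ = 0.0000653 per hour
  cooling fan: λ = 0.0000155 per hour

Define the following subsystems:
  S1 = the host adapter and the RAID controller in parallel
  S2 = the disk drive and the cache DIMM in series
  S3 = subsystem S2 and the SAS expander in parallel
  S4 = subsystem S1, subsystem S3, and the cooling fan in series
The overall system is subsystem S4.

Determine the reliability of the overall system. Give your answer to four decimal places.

R(host adapter) = exp(−0.0000181 × 4000) = 0.930159
R(RAID controller) = exp(−0.0000436 × 4000) = 0.839961
R(disk drive) = exp(−0.0000719 × 4000) = 0.750062
R(cache DIMM) = exp(−0.0000686 × 4000) = 0.760028
R(SAS expander) = exp(−0.0000653 × 4000) = 0.770127
R(cooling fan) = exp(−0.0000155 × 4000) = 0.939883
Parallel (host adapter and RAID controller): 1 − (1 − 0.930159)(1 − 0.839961) = 0.988823
Series (disk drive and cache DIMM): 0.750062 × 0.760028 = 0.570068
Parallel ([0.570068] and SAS expander): 1 − (1 − 0.570068)(1 − 0.770127) = 0.901170
Series ([0.988823], [0.901170], and cooling fan): 0.988823 × 0.901170 × 0.939883 = 0.8375

0.8375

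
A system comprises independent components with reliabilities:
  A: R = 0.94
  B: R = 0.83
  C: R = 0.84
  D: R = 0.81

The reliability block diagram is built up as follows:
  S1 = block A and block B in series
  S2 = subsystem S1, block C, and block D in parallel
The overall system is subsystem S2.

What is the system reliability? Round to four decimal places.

0.9933

Series (A and B): 0.940000 × 0.830000 = 0.780200
Parallel ([0.780200], C, and D): 1 − (1 − 0.780200)(1 − 0.840000)(1 − 0.810000) = 0.9933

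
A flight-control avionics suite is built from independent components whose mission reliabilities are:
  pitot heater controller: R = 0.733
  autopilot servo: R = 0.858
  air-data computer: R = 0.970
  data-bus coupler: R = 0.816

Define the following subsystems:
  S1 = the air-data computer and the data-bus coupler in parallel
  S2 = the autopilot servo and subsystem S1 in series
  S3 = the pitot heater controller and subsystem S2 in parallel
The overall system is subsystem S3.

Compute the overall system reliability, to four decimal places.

0.9608

Parallel (air-data computer and data-bus coupler): 1 − (1 − 0.970000)(1 − 0.816000) = 0.994480
Series (autopilot servo and [0.994480]): 0.858000 × 0.994480 = 0.853264
Parallel (pitot heater controller and [0.853264]): 1 − (1 − 0.733000)(1 − 0.853264) = 0.9608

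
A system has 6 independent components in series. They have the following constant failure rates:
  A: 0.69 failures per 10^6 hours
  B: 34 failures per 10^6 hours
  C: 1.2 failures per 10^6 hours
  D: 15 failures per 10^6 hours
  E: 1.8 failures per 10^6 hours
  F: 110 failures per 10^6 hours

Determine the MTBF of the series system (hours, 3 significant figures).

Series of exponential components: λ_sys = Σ λ_i
λ_sys = 0.00000069 + 0.000034 + 0.0000012 + 0.000015 + 0.0000018 + 0.00011 = 1.6269e-04 /h
MTBF = 1 / λ_sys = 6150 h

6150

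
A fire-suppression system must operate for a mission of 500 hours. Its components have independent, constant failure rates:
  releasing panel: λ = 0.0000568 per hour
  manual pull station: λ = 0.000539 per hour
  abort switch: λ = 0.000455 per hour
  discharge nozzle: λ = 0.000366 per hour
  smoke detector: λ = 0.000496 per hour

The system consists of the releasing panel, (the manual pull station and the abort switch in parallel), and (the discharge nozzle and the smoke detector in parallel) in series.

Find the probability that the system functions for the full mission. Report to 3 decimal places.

0.891

R(releasing panel) = exp(−0.0000568 × 500) = 0.97200
R(manual pull station) = exp(−0.000539 × 500) = 0.76376
R(abort switch) = exp(−0.000455 × 500) = 0.79652
R(discharge nozzle) = exp(−0.000366 × 500) = 0.83277
R(smoke detector) = exp(−0.000496 × 500) = 0.78036
Parallel (manual pull station and abort switch): 1 − (1 − 0.76376)(1 − 0.79652) = 0.95193
Parallel (discharge nozzle and smoke detector): 1 − (1 − 0.83277)(1 − 0.78036) = 0.96327
Series (releasing panel, [0.95193], and [0.96327]): 0.97200 × 0.95193 × 0.96327 = 0.891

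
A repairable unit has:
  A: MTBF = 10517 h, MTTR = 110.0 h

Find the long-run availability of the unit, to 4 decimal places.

0.9896

A(A) = MTBF/(MTBF+MTTR) = 10517/(10517+110.0) = 0.9896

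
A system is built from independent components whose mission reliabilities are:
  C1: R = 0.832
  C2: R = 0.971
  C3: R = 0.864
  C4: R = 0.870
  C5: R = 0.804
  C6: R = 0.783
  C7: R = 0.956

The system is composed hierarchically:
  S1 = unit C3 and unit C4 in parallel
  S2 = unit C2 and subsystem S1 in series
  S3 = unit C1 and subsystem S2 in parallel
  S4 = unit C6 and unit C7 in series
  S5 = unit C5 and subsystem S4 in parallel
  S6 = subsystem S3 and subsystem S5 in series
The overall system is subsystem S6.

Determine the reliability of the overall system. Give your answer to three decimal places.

Parallel (C3 and C4): 1 − (1 − 0.86400)(1 − 0.87000) = 0.98232
Series (C2 and [0.98232]): 0.97100 × 0.98232 = 0.95383
Parallel (C1 and [0.95383]): 1 − (1 − 0.83200)(1 − 0.95383) = 0.99224
Series (C6 and C7): 0.78300 × 0.95600 = 0.74855
Parallel (C5 and [0.74855]): 1 − (1 − 0.80400)(1 − 0.74855) = 0.95072
Series ([0.99224] and [0.95072]): 0.99224 × 0.95072 = 0.943

0.943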